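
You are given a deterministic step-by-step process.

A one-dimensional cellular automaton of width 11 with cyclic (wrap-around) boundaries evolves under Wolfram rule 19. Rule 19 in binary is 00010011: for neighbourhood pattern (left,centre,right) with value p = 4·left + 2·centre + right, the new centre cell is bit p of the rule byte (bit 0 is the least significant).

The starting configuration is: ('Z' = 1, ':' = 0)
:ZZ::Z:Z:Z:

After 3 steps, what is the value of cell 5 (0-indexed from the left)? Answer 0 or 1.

[0] :ZZ::Z:Z:Z:
[1] Z::ZZ:::::Z
[2] :ZZ::ZZZZZ:
[3] Z::ZZ:::::Z

0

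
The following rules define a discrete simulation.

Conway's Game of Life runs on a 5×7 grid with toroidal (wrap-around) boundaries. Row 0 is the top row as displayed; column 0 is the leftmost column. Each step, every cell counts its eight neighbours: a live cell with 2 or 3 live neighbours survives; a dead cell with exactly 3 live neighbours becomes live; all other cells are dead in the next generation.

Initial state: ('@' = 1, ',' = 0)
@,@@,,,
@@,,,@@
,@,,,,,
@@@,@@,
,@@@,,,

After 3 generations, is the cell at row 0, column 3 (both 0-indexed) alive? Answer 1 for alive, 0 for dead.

step 0: @,@@,,,
@@,,,@@
,@,,,,,
@@@,@@,
,@@@,,,
step 1: ,,,@@,,
,,,,,,@
,,,,@,,
@,,,@,,
,,,,,,@
step 2: ,,,,,@,
,,,@@@,
,,,,,@,
,,,,,@,
,,,@@@,
step 3: ,,,,,,@
,,,,,@@
,,,,,@@
,,,,,@@
,,,,,@@

0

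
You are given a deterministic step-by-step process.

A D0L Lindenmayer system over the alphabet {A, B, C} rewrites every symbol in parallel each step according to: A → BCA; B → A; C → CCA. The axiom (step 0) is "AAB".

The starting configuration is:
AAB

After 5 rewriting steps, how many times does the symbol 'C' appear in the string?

163

t=0: AAB
t=1: BCABCAA
t=2: ACCABCAACCABCABCA
t=3: BCACCACCABCAACCABCABCACCACCABCAACCABCAACCABCA
t=4: ACCABCACCACCABCACCACCABCAACCABCABCACCACCABCAACCABCAACCABCA…ABCACCACCABCAACCABCABCACCACCABCAACCABCABCACCACCABCAACCABCA  (len 121)
t=5: BCACCACCABCAACCABCACCACCABCACCACCABCAACCABCACCACCABCACCACC…ACCABCAACCABCACCACCABCACCACCABCAACCABCABCACCACCABCAACCABCA  (len 329)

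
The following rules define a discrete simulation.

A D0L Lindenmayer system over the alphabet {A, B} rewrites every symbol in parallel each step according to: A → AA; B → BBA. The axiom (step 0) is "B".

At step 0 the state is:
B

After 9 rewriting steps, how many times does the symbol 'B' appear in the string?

512

0) B
1) BBA
2) BBABBAAA
3) BBABBAAABBABBAAAAAAA
4) BBABBAAABBABBAAAAAAABBABBAAABBABBAAAAAAAAAAAAAAA
5) BBABBAAABBABBAAAAAAABBABBAAABBABBAAAAAAAAAAAAAAABBABBAAABBABBAAAAAAABBABBAAABBABBAAAAAAAAAAAAAAAAAAAAAAAAAAAAAAA
6) BBABBAAABBABBAAAAAAABBABBAAABBABBAAAAAAAAAAAAAAABBABBAAABB…AAAAAAAAAAAAAAAAAAAAAAAAAAAAAAAAAAAAAAAAAAAAAAAAAAAAAAAAAA  (len 256)
7) BBABBAAABBABBAAAAAAABBABBAAABBABBAAAAAAAAAAAAAAABBABBAAABB…AAAAAAAAAAAAAAAAAAAAAAAAAAAAAAAAAAAAAAAAAAAAAAAAAAAAAAAAAA  (len 576)
8) BBABBAAABBABBAAAAAAABBABBAAABBABBAAAAAAAAAAAAAAABBABBAAABB…AAAAAAAAAAAAAAAAAAAAAAAAAAAAAAAAAAAAAAAAAAAAAAAAAAAAAAAAAA  (len 1280)
9) BBABBAAABBABBAAAAAAABBABBAAABBABBAAAAAAAAAAAAAAABBABBAAABB…AAAAAAAAAAAAAAAAAAAAAAAAAAAAAAAAAAAAAAAAAAAAAAAAAAAAAAAAAA  (len 2816)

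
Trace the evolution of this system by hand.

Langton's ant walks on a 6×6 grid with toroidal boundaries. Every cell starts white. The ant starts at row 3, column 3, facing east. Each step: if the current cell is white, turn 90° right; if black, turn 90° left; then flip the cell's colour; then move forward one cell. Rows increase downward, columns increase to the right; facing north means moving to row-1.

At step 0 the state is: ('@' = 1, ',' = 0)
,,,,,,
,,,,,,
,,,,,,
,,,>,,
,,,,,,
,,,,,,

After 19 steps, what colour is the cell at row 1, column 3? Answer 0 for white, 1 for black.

1

step 0: ,,,,,,
,,,,,,
,,,,,,
,,,>,,
,,,,,,
,,,,,,
step 1: ,,,,,,
,,,,,,
,,,,,,
,,,@,,
,,,v,,
,,,,,,
step 2: ,,,,,,
,,,,,,
,,,,,,
,,,@,,
,,<@,,
,,,,,,
step 3: ,,,,,,
,,,,,,
,,,,,,
,,^@,,
,,@@,,
,,,,,,
step 4: ,,,,,,
,,,,,,
,,,,,,
,,@>,,
,,@@,,
,,,,,,
step 5: ,,,,,,
,,,,,,
,,,^,,
,,@,,,
,,@@,,
,,,,,,
step 6: ,,,,,,
,,,,,,
,,,@>,
,,@,,,
,,@@,,
,,,,,,
step 7: ,,,,,,
,,,,,,
,,,@@,
,,@,v,
,,@@,,
,,,,,,
step 8: ,,,,,,
,,,,,,
,,,@@,
,,@<@,
,,@@,,
,,,,,,
step 9: ,,,,,,
,,,,,,
,,,^@,
,,@@@,
,,@@,,
,,,,,,
step 10: ,,,,,,
,,,,,,
,,<,@,
,,@@@,
,,@@,,
,,,,,,
step 11: ,,,,,,
,,^,,,
,,@,@,
,,@@@,
,,@@,,
,,,,,,
step 12: ,,,,,,
,,@>,,
,,@,@,
,,@@@,
,,@@,,
,,,,,,
step 13: ,,,,,,
,,@@,,
,,@v@,
,,@@@,
,,@@,,
,,,,,,
step 14: ,,,,,,
,,@@,,
,,<@@,
,,@@@,
,,@@,,
,,,,,,
step 15: ,,,,,,
,,@@,,
,,,@@,
,,v@@,
,,@@,,
,,,,,,
step 16: ,,,,,,
,,@@,,
,,,@@,
,,,>@,
,,@@,,
,,,,,,
step 17: ,,,,,,
,,@@,,
,,,^@,
,,,,@,
,,@@,,
,,,,,,
step 18: ,,,,,,
,,@@,,
,,<,@,
,,,,@,
,,@@,,
,,,,,,
step 19: ,,,,,,
,,^@,,
,,@,@,
,,,,@,
,,@@,,
,,,,,,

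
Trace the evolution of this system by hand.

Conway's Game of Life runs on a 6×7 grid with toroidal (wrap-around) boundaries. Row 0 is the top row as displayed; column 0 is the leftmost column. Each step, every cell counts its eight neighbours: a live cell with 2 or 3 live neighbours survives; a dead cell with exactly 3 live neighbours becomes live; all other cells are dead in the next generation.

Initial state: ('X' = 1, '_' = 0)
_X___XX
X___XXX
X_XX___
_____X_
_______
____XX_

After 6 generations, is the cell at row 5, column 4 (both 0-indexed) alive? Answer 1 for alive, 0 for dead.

1

t=0: _X___XX
X___XXX
X_XX___
_____X_
_______
____XX_
t=1: _______
__XXX__
XX_X___
_______
____XX_
____XXX
t=2: _______
_XXXX__
_X_XX__
____X__
____X_X
____X_X
t=3: __X_XX_
_X__X__
_X___X_
____X__
___XX__
_______
t=4: ___XXX_
_XXXX__
____XX_
___XXX_
___XX__
_____X_
t=5: _____X_
__X____
_______
_______
___X___
_____X_
t=6: _______
_______
_______
_______
_______
____X__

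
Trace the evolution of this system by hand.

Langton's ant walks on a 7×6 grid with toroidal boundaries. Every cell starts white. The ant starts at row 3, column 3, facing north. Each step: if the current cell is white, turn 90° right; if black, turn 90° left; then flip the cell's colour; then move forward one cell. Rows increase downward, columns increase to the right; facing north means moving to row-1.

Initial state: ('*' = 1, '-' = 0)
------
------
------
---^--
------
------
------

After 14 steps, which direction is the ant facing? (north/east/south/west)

step 0: ------
------
------
---^--
------
------
------
step 1: ------
------
------
---*>-
------
------
------
step 2: ------
------
------
---**-
----v-
------
------
step 3: ------
------
------
---**-
---<*-
------
------
step 4: ------
------
------
---^*-
---**-
------
------
step 5: ------
------
------
--<-*-
---**-
------
------
step 6: ------
------
--^---
--*-*-
---**-
------
------
step 7: ------
------
--*>--
--*-*-
---**-
------
------
step 8: ------
------
--**--
--*v*-
---**-
------
------
step 9: ------
------
--**--
--<**-
---**-
------
------
step 10: ------
------
--**--
---**-
--v**-
------
------
step 11: ------
------
--**--
---**-
-<***-
------
------
step 12: ------
------
--**--
-^-**-
-****-
------
------
step 13: ------
------
--**--
-*>**-
-****-
------
------
step 14: ------
------
--**--
-****-
-*v**-
------
------

south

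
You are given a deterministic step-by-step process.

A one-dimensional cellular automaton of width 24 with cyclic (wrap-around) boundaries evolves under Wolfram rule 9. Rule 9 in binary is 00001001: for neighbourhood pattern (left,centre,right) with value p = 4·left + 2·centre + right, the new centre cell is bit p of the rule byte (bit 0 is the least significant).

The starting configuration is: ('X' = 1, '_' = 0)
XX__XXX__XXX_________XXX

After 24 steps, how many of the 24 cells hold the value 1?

0) XX__XXX__XXX_________XXX
1) ____X____X___XXXXXXX_X__
2) XXX___XX___X_X_________X
3) ____X_X__X_____XXXXXXX_X
4) _XX________XXX_X________
5) _X__XXXXXX_X_____XXXXXXX
6) ____X________XXX_X______
7) XXX___XXXXXX_X_____XXXXX
8) ____X_X________XXX_X____
9) XXX_____XXXXXX_X_____XXX
10) ____XXX_X________XXX_X__
11) XXX_X_____XXXXXX_X_____X
12) ______XXX_X________XXX_X
13) _XXXX_X_____XXXXXX_X____
14) _X______XXX_X________XXX
15) ___XXXX_X_____XXXXXX_X__
16) XX_X______XXX_X________X
17) _____XXXX_X_____XXXXXX_X
18) _XXX_X______XXX_X_______
19) _X_____XXXX_X_____XXXXXX
20) ___XXX_X______XXX_X_____
21) XX_X_____XXXX_X_____XXXX
22) _____XXX_X______XXX_X___
23) XXXX_X_____XXXX_X_____XX
24) _______XXX_X______XXX_X_

8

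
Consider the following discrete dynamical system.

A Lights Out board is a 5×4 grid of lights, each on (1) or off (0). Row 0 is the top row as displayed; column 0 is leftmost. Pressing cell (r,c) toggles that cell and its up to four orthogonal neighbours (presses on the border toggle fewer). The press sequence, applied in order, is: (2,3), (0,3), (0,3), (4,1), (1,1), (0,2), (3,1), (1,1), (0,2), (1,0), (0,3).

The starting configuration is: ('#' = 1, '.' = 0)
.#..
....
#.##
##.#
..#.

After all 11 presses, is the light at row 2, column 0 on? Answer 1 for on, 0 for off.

[0] .#..
....
#.##
##.#
..#.
[1] .#..
...#
#...
##..
..#.
[2] .###
....
#...
##..
..#.
[3] .#..
...#
#...
##..
..#.
[4] .#..
...#
#...
#...
##..
[5] ....
####
##..
#...
##..
[6] .###
##.#
##..
#...
##..
[7] .###
##.#
#...
.##.
#...
[8] ..##
..##
##..
.##.
#...
[9] .#..
...#
##..
.##.
#...
[10] ##..
##.#
.#..
.##.
#...
[11] ####
##..
.#..
.##.
#...

0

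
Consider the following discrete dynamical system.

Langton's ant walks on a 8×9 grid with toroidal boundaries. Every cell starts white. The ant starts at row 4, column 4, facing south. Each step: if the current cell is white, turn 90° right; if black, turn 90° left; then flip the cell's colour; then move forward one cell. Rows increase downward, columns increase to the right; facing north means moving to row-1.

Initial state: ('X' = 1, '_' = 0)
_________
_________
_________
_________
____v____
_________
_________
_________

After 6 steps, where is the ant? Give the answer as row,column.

0) _________
_________
_________
_________
____v____
_________
_________
_________
1) _________
_________
_________
_________
___<X____
_________
_________
_________
2) _________
_________
_________
___^_____
___XX____
_________
_________
_________
3) _________
_________
_________
___X>____
___XX____
_________
_________
_________
4) _________
_________
_________
___XX____
___Xv____
_________
_________
_________
5) _________
_________
_________
___XX____
___X_>___
_________
_________
_________
6) _________
_________
_________
___XX____
___X_X___
_____v___
_________
_________

5,5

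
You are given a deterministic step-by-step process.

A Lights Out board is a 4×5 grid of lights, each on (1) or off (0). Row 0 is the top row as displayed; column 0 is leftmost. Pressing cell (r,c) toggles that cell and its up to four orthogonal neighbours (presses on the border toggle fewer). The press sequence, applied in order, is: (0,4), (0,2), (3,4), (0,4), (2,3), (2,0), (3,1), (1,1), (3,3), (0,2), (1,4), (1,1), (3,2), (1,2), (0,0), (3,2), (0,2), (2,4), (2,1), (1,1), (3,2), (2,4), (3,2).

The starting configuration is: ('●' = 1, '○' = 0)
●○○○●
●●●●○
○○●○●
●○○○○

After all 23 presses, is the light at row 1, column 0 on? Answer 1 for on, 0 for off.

0

t=0: ●○○○●
●●●●○
○○●○●
●○○○○
t=1: ●○○●○
●●●●●
○○●○●
●○○○○
t=2: ●●●○○
●●○●●
○○●○●
●○○○○
t=3: ●●●○○
●●○●●
○○●○○
●○○●●
t=4: ●●●●●
●●○●○
○○●○○
●○○●●
t=5: ●●●●●
●●○○○
○○○●●
●○○○●
t=6: ●●●●●
○●○○○
●●○●●
○○○○●
t=7: ●●●●●
○●○○○
●○○●●
●●●○●
t=8: ●○●●●
●○●○○
●●○●●
●●●○●
t=9: ●○●●●
●○●○○
●●○○●
●●○●○
t=10: ●●○○●
●○○○○
●●○○●
●●○●○
t=11: ●●○○○
●○○●●
●●○○○
●●○●○
t=12: ●○○○○
○●●●●
●○○○○
●●○●○
t=13: ●○○○○
○●●●●
●○●○○
●○●○○
t=14: ●○●○○
○○○○●
●○○○○
●○●○○
t=15: ○●●○○
●○○○●
●○○○○
●○●○○
t=16: ○●●○○
●○○○●
●○●○○
●●○●○
t=17: ○○○●○
●○●○●
●○●○○
●●○●○
t=18: ○○○●○
●○●○○
●○●●●
●●○●●
t=19: ○○○●○
●●●○○
○●○●●
●○○●●
t=20: ○●○●○
○○○○○
○○○●●
●○○●●
t=21: ○●○●○
○○○○○
○○●●●
●●●○●
t=22: ○●○●○
○○○○●
○○●○○
●●●○○
t=23: ○●○●○
○○○○●
○○○○○
●○○●○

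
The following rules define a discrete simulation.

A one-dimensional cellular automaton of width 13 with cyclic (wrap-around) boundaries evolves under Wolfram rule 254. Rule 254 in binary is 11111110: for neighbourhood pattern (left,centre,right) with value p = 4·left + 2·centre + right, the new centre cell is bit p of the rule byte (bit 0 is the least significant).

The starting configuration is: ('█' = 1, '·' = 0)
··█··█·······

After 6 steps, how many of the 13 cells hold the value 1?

13

t=0: ··█··█·······
t=1: ·██████······
t=2: ████████·····
t=3: █████████···█
t=4: ██████████·██
t=5: █████████████
t=6: █████████████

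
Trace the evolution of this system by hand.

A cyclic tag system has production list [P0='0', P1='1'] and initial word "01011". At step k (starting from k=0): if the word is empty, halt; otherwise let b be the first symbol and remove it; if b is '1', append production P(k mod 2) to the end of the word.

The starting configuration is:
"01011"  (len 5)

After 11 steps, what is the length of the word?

0

step 0: "01011"  (len 5)
step 1: "1011"  (len 4)
step 2: "0111"  (len 4)
step 3: "111"  (len 3)
step 4: "111"  (len 3)
step 5: "110"  (len 3)
step 6: "101"  (len 3)
step 7: "010"  (len 3)
step 8: "10"  (len 2)
step 9: "00"  (len 2)
step 10: "0"  (len 1)
step 11: (halted — word empty)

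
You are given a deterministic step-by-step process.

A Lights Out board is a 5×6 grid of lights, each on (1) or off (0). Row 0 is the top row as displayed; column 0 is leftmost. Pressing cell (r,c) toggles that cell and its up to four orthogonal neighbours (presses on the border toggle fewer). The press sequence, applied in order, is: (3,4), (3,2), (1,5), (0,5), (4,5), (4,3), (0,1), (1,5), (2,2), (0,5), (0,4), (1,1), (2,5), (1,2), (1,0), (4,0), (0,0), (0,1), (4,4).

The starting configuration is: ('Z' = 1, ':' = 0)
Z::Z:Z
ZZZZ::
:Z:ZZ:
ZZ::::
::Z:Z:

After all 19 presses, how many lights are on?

16

t=0: Z::Z:Z
ZZZZ::
:Z:ZZ:
ZZ::::
::Z:Z:
t=1: Z::Z:Z
ZZZZ::
:Z:Z::
ZZ:ZZZ
::Z:::
t=2: Z::Z:Z
ZZZZ::
:ZZZ::
Z:Z:ZZ
::::::
t=3: Z::Z::
ZZZZZZ
:ZZZ:Z
Z:Z:ZZ
::::::
t=4: Z::ZZZ
ZZZZZ:
:ZZZ:Z
Z:Z:ZZ
::::::
t=5: Z::ZZZ
ZZZZZ:
:ZZZ:Z
Z:Z:Z:
::::ZZ
t=6: Z::ZZZ
ZZZZZ:
:ZZZ:Z
Z:ZZZ:
::ZZ:Z
t=7: :ZZZZZ
Z:ZZZ:
:ZZZ:Z
Z:ZZZ:
::ZZ:Z
t=8: :ZZZZ:
Z:ZZ:Z
:ZZZ::
Z:ZZZ:
::ZZ:Z
t=9: :ZZZZ:
Z::Z:Z
::::::
Z::ZZ:
::ZZ:Z
t=10: :ZZZ:Z
Z::Z::
::::::
Z::ZZ:
::ZZ:Z
t=11: :ZZ:Z:
Z::ZZ:
::::::
Z::ZZ:
::ZZ:Z
t=12: ::Z:Z:
:ZZZZ:
:Z::::
Z::ZZ:
::ZZ:Z
t=13: ::Z:Z:
:ZZZZZ
:Z::ZZ
Z::ZZZ
::ZZ:Z
t=14: ::::Z:
::::ZZ
:ZZ:ZZ
Z::ZZZ
::ZZ:Z
t=15: Z:::Z:
ZZ::ZZ
ZZZ:ZZ
Z::ZZZ
::ZZ:Z
t=16: Z:::Z:
ZZ::ZZ
ZZZ:ZZ
:::ZZZ
ZZZZ:Z
t=17: :Z::Z:
:Z::ZZ
ZZZ:ZZ
:::ZZZ
ZZZZ:Z
t=18: Z:Z:Z:
::::ZZ
ZZZ:ZZ
:::ZZZ
ZZZZ:Z
t=19: Z:Z:Z:
::::ZZ
ZZZ:ZZ
:::Z:Z
ZZZ:Z:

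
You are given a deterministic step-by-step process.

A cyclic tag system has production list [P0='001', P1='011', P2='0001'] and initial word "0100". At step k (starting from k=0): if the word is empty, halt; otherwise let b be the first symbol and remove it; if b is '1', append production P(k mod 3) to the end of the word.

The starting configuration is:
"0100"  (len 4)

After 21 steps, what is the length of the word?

t=0: "0100"  (len 4)
t=1: "100"  (len 3)
t=2: "00011"  (len 5)
t=3: "0011"  (len 4)
t=4: "011"  (len 3)
t=5: "11"  (len 2)
t=6: "10001"  (len 5)
t=7: "0001001"  (len 7)
t=8: "001001"  (len 6)
t=9: "01001"  (len 5)
t=10: "1001"  (len 4)
t=11: "001011"  (len 6)
t=12: "01011"  (len 5)
t=13: "1011"  (len 4)
t=14: "011011"  (len 6)
t=15: "11011"  (len 5)
t=16: "1011001"  (len 7)
t=17: "011001011"  (len 9)
t=18: "11001011"  (len 8)
t=19: "1001011001"  (len 10)
t=20: "001011001011"  (len 12)
t=21: "01011001011"  (len 11)

11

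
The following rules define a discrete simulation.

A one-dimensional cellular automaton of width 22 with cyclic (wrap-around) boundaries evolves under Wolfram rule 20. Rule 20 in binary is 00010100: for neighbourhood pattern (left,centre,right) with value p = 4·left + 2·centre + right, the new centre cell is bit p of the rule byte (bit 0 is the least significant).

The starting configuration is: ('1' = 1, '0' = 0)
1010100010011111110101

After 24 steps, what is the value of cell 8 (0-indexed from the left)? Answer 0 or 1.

0

k=0  1010100010011111110101
k=1  0010110011000000000100
k=2  0010001000100000000110
k=3  0011001100110000000001
k=4  1000100010001000000001
k=5  0100110011001100000000
k=6  0110001000100010000000
k=7  0001001100110011000000
k=8  0001100010001000100000
k=9  0000010011001100110000
k=10  0000011000100010001000
k=11  0000000100110011001100
k=12  0000000110001000100010
k=13  0000000001001100110011
k=14  1000000001100010001000
k=15  1100000000010011001100
k=16  0010000000011000100010
k=17  0011000000000100110011
k=18  1000100000000110001000
k=19  1100110000000001001100
k=20  0010001000000001100010
k=21  0011001100000000010011
k=22  1000100010000000011000
k=23  1100110011000000000100
k=24  0010001000100000000110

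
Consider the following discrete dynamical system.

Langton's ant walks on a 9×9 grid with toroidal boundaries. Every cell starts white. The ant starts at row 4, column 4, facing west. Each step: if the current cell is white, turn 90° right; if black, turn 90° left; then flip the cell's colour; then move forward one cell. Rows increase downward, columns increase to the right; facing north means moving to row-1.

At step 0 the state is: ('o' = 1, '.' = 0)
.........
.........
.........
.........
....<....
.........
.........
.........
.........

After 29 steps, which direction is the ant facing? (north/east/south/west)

t=0: .........
.........
.........
.........
....<....
.........
.........
.........
.........
t=1: .........
.........
.........
....^....
....o....
.........
.........
.........
.........
t=2: .........
.........
.........
....o>...
....o....
.........
.........
.........
.........
t=3: .........
.........
.........
....oo...
....ov...
.........
.........
.........
.........
t=4: .........
.........
.........
....oo...
....<o...
.........
.........
.........
.........
t=5: .........
.........
.........
....oo...
.....o...
....v....
.........
.........
.........
t=6: .........
.........
.........
....oo...
.....o...
...<o....
.........
.........
.........
t=7: .........
.........
.........
....oo...
...^.o...
...oo....
.........
.........
.........
t=8: .........
.........
.........
....oo...
...o>o...
...oo....
.........
.........
.........
t=9: .........
.........
.........
....oo...
...ooo...
...ov....
.........
.........
.........
t=10: .........
.........
.........
....oo...
...ooo...
...o.>...
.........
.........
.........
t=11: .........
.........
.........
....oo...
...ooo...
...o.o...
.....v...
.........
.........
t=12: .........
.........
.........
....oo...
...ooo...
...o.o...
....<o...
.........
.........
t=13: .........
.........
.........
....oo...
...ooo...
...o^o...
....oo...
.........
.........
t=14: .........
.........
.........
....oo...
...ooo...
...oo>...
....oo...
.........
.........
t=15: .........
.........
.........
....oo...
...oo^...
...oo....
....oo...
.........
.........
t=16: .........
.........
.........
....oo...
...o<....
...oo....
....oo...
.........
.........
t=17: .........
.........
.........
....oo...
...o.....
...ov....
....oo...
.........
.........
t=18: .........
.........
.........
....oo...
...o.....
...o.>...
....oo...
.........
.........
t=19: .........
.........
.........
....oo...
...o.....
...o.o...
....ov...
.........
.........
t=20: .........
.........
.........
....oo...
...o.....
...o.o...
....o.>..
.........
.........
t=21: .........
.........
.........
....oo...
...o.....
...o.o...
....o.o..
......v..
.........
t=22: .........
.........
.........
....oo...
...o.....
...o.o...
....o.o..
.....<o..
.........
t=23: .........
.........
.........
....oo...
...o.....
...o.o...
....o^o..
.....oo..
.........
t=24: .........
.........
.........
....oo...
...o.....
...o.o...
....oo>..
.....oo..
.........
t=25: .........
.........
.........
....oo...
...o.....
...o.o^..
....oo...
.....oo..
.........
t=26: .........
.........
.........
....oo...
...o.....
...o.oo>.
....oo...
.....oo..
.........
t=27: .........
.........
.........
....oo...
...o.....
...o.ooo.
....oo.v.
.....oo..
.........
t=28: .........
.........
.........
....oo...
...o.....
...o.ooo.
....oo<o.
.....oo..
.........
t=29: .........
.........
.........
....oo...
...o.....
...o.o^o.
....oooo.
.....oo..
.........

north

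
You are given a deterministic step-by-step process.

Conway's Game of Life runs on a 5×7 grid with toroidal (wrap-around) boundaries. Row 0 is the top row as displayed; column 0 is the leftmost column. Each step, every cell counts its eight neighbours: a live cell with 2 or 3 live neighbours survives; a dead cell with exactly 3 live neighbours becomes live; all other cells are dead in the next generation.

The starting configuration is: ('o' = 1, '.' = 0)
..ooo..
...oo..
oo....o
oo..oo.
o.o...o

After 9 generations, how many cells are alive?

12

gen 0: ..ooo..
...oo..
oo....o
oo..oo.
o.o...o
gen 1: .oo.oo.
oo..oo.
.ooo..o
..o..o.
o.o...o
gen 2: ..o.o..
.......
...o..o
.....o.
o.o.o.o
gen 3: .o...o.
...o...
.......
o..ooo.
.o..o.o
gen 4: o.o.oo.
.......
...o...
o..oooo
.ooo..o
gen 5: o.o.ooo
...oo..
...o.oo
oo...oo
.......
gen 6: ....ooo
o.o....
..oo...
o...oo.
....o..
gen 7: ...oooo
.oo.ooo
..ooo.o
....oo.
...o...
gen 8: o.....o
.o.....
ooo...o
..o..o.
...o..o
gen 9: o.....o
..o....
o.o...o
..oo.o.
o....oo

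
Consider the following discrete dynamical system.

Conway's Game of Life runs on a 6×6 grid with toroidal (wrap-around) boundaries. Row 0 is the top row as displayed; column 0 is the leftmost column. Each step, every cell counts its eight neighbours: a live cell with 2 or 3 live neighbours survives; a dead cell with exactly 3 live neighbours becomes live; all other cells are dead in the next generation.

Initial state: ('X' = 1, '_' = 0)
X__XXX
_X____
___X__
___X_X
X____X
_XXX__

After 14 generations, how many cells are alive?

k=0  X__XXX
_X____
___X__
___X_X
X____X
_XXX__
k=1  X__XXX
X_XX_X
__X_X_
X____X
XX_X_X
_XXX__
k=2  ______
X_X___
__X_X_
__XX__
___X_X
______
k=3  ______
_X_X__
__X___
__X___
__XXX_
______
k=4  ______
__X___
_XXX__
_XX___
__XX__
___X__
k=5  ______
_XXX__
___X__
______
_X_X__
__XX__
k=6  _X____
__XX__
___X__
__X___
___X__
__XX__
k=7  _X____
__XX__
___X__
__XX__
___X__
__XX__
k=8  _X____
__XX__
____X_
__XXX_
____X_
__XX__
k=9  _X____
__XX__
____X_
____XX
____X_
__XX__
k=10  _X____
__XX__
____XX
___XXX
____XX
__XX__
k=11  _X____
__XXX_
__X__X
X__X__
__X__X
__XXX_
k=12  _X____
_XXXX_
_XX__X
XXXXXX
_XX__X
_XXXX_
k=13  X_____
___XX_
______
______
______
___XX_
k=14  _____X
______
______
______
______
______

1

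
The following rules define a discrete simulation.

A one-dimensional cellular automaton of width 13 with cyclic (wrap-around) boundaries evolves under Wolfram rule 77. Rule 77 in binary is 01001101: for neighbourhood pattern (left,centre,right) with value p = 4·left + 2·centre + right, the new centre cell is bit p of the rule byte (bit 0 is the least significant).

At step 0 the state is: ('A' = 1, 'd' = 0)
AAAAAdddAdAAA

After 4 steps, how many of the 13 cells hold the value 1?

6

gen 0: AAAAAdddAdAAA
gen 1: ddddAdAdAdAdd
gen 2: AAAdAdAdAdAdA
gen 3: ddAdAdAdAdAdA
gen 4: ddAdAdAdAdAdA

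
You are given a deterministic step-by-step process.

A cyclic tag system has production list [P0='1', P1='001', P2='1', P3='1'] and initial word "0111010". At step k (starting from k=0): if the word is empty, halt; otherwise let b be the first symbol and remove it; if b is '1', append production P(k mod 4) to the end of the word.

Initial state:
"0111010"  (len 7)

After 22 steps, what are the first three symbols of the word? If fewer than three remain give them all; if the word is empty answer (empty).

011

0) "0111010"  (len 7)
1) "111010"  (len 6)
2) "11010001"  (len 8)
3) "10100011"  (len 8)
4) "01000111"  (len 8)
5) "1000111"  (len 7)
6) "000111001"  (len 9)
7) "00111001"  (len 8)
8) "0111001"  (len 7)
9) "111001"  (len 6)
10) "11001001"  (len 8)
11) "10010011"  (len 8)
12) "00100111"  (len 8)
13) "0100111"  (len 7)
14) "100111"  (len 6)
15) "001111"  (len 6)
16) "01111"  (len 5)
17) "1111"  (len 4)
18) "111001"  (len 6)
19) "110011"  (len 6)
20) "100111"  (len 6)
21) "001111"  (len 6)
22) "01111"  (len 5)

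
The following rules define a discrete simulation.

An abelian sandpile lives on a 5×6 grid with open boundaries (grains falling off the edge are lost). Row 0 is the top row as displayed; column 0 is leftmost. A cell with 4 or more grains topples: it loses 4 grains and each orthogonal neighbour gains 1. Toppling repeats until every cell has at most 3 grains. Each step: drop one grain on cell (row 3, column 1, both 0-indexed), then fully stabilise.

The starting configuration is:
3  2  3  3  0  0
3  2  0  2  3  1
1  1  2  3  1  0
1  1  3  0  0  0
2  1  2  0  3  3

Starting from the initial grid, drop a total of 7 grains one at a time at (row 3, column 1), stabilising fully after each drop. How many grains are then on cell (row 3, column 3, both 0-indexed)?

k=0  3  2  3  3  0  0
3  2  0  2  3  1
1  1  2  3  1  0
1  1  3  0  0  0
2  1  2  0  3  3
k=1  3  2  3  3  0  0
3  2  0  2  3  1
1  1  2  3  1  0
1  2  3  0  0  0
2  1  2  0  3  3
k=2  3  2  3  3  0  0
3  2  0  2  3  1
1  1  2  3  1  0
1  3  3  0  0  0
2  1  2  0  3  3
k=3  3  2  3  3  0  0
3  2  0  2  3  1
1  2  3  3  1  0
2  1  0  1  0  0
2  2  3  0  3  3
k=4  3  2  3  3  0  0
3  2  0  2  3  1
1  2  3  3  1  0
2  2  0  1  0  0
2  2  3  0  3  3
k=5  3  2  3  3  0  0
3  2  0  2  3  1
1  2  3  3  1  0
2  3  0  1  0  0
2  2  3  0  3  3
k=6  3  2  3  3  0  0
3  2  0  2  3  1
1  3  3  3  1  0
3  0  1  1  0  0
2  3  3  0  3  3
k=7  3  2  3  3  0  0
3  2  0  2  3  1
1  3  3  3  1  0
3  1  1  1  0  0
2  3  3  0  3  3

1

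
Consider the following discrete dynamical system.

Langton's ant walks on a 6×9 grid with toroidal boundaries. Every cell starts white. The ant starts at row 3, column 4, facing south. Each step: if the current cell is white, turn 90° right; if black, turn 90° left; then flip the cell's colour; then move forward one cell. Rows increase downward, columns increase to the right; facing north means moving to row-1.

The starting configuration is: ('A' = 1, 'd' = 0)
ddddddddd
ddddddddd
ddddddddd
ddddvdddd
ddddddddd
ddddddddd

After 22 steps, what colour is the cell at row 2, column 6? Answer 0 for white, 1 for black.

t=0: ddddddddd
ddddddddd
ddddddddd
ddddvdddd
ddddddddd
ddddddddd
t=1: ddddddddd
ddddddddd
ddddddddd
ddd<Adddd
ddddddddd
ddddddddd
t=2: ddddddddd
ddddddddd
ddd^ddddd
dddAAdddd
ddddddddd
ddddddddd
t=3: ddddddddd
ddddddddd
dddA>dddd
dddAAdddd
ddddddddd
ddddddddd
t=4: ddddddddd
ddddddddd
dddAAdddd
dddAvdddd
ddddddddd
ddddddddd
t=5: ddddddddd
ddddddddd
dddAAdddd
dddAd>ddd
ddddddddd
ddddddddd
t=6: ddddddddd
ddddddddd
dddAAdddd
dddAdAddd
dddddvddd
ddddddddd
t=7: ddddddddd
ddddddddd
dddAAdddd
dddAdAddd
dddd<Addd
ddddddddd
t=8: ddddddddd
ddddddddd
dddAAdddd
dddA^Addd
ddddAAddd
ddddddddd
t=9: ddddddddd
ddddddddd
dddAAdddd
dddAA>ddd
ddddAAddd
ddddddddd
t=10: ddddddddd
ddddddddd
dddAA^ddd
dddAAdddd
ddddAAddd
ddddddddd
t=11: ddddddddd
ddddddddd
dddAAA>dd
dddAAdddd
ddddAAddd
ddddddddd
t=12: ddddddddd
ddddddddd
dddAAAAdd
dddAAdvdd
ddddAAddd
ddddddddd
t=13: ddddddddd
ddddddddd
dddAAAAdd
dddAA<Add
ddddAAddd
ddddddddd
t=14: ddddddddd
ddddddddd
dddAA^Add
dddAAAAdd
ddddAAddd
ddddddddd
t=15: ddddddddd
ddddddddd
dddA<dAdd
dddAAAAdd
ddddAAddd
ddddddddd
t=16: ddddddddd
ddddddddd
dddAddAdd
dddAvAAdd
ddddAAddd
ddddddddd
t=17: ddddddddd
ddddddddd
dddAddAdd
dddAd>Add
ddddAAddd
ddddddddd
t=18: ddddddddd
ddddddddd
dddAd^Add
dddAddAdd
ddddAAddd
ddddddddd
t=19: ddddddddd
ddddddddd
dddAdA>dd
dddAddAdd
ddddAAddd
ddddddddd
t=20: ddddddddd
dddddd^dd
dddAdAddd
dddAddAdd
ddddAAddd
ddddddddd
t=21: ddddddddd
ddddddA>d
dddAdAddd
dddAddAdd
ddddAAddd
ddddddddd
t=22: ddddddddd
ddddddAAd
dddAdAdvd
dddAddAdd
ddddAAddd
ddddddddd

0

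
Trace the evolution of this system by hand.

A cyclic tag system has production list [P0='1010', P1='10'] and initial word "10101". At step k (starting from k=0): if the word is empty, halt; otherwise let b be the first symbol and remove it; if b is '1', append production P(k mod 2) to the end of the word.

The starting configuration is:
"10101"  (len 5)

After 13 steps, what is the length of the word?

12

gen 0: "10101"  (len 5)
gen 1: "01011010"  (len 8)
gen 2: "1011010"  (len 7)
gen 3: "0110101010"  (len 10)
gen 4: "110101010"  (len 9)
gen 5: "101010101010"  (len 12)
gen 6: "0101010101010"  (len 13)
gen 7: "101010101010"  (len 12)
gen 8: "0101010101010"  (len 13)
gen 9: "101010101010"  (len 12)
gen 10: "0101010101010"  (len 13)
gen 11: "101010101010"  (len 12)
gen 12: "0101010101010"  (len 13)
gen 13: "101010101010"  (len 12)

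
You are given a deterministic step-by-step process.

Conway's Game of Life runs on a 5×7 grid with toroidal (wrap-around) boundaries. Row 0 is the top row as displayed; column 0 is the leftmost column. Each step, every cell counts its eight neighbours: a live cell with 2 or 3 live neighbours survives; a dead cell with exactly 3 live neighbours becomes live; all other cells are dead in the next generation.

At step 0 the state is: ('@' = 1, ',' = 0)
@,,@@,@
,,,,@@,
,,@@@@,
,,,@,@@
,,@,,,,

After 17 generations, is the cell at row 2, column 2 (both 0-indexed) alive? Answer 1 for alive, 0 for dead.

1

0) @,,@@,@
,,,,@@,
,,@@@@,
,,,@,@@
,,@,,,,
1) ,,,@@,@
,,@,,,,
,,@,,,,
,,,,,@@
@,@,,,,
2) ,@@@,,,
,,@,,,,
,,,,,,,
,@,,,,@
@,,@@,,
3) ,@,,@,,
,@@@,,,
,,,,,,,
@,,,,,,
@,,@@,,
4) @@,,@,,
,@@@,,,
,@@,,,,
,,,,,,,
@@,@@,,
5) ,,,,@,,
,,,@,,,
,@,@,,,
@,,@,,,
@@@@@,,
6) ,@,,@,,
,,@@@,,
,,,@@,,
@,,,,,,
@@@,@,,
7) @,,,@@,
,,@,,@,
,,@,@,,
@,@,@,,
@,@@,,,
8) ,,@,@@,
,@,,,@@
,,@,@@,
,,@,@,,
@,@,,@,
9) @,@@@,,
,@@,,,@
,@@,@,@
,,@,@,@
,,@,,@@
10) @,,,@,,
,,,,@,@
,,,,,,@
,,@,@,@
@,@,,,@
11) @@,@,,,
@,,,,,@
@,,@,,@
,@,@,,@
@,,,,,@
12) ,@,,,,,
,,@,,,,
,@@,,@,
,@@,,@,
,,,,,,@
13) ,,,,,,,
,,@,,,,
,,,@,,,
@@@,,@@
@@@,,,,
14) ,,@,,,,
,,,,,,,
@,,@,,@
,,,@,,@
,,@,,,,
15) ,,,,,,,
,,,,,,,
@,,,,,@
@,@@,,@
,,@@,,,
16) ,,,,,,,
,,,,,,,
@@,,,,@
@,@@,,@
,@@@,,,
17) ,,@,,,,
@,,,,,,
,@@,,,@
,,,@,,@
@@,@,,,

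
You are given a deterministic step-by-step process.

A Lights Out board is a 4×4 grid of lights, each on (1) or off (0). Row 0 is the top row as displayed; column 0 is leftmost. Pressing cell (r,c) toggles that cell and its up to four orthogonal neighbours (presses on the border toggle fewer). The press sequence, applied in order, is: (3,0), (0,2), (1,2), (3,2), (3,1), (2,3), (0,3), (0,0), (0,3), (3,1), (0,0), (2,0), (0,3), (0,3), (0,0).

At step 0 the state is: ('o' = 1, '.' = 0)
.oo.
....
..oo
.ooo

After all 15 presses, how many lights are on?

8

[0] .oo.
....
..oo
.ooo
[1] .oo.
....
o.oo
o.oo
[2] ...o
..o.
o.oo
o.oo
[3] ..oo
.o.o
o..o
o.oo
[4] ..oo
.o.o
o.oo
oo..
[5] ..oo
.o.o
oooo
..o.
[6] ..oo
.o..
oo..
..oo
[7] ....
.o.o
oo..
..oo
[8] oo..
oo.o
oo..
..oo
[9] oooo
oo..
oo..
..oo
[10] oooo
oo..
o...
oo.o
[11] ..oo
.o..
o...
oo.o
[12] ..oo
oo..
.o..
.o.o
[13] ....
oo.o
.o..
.o.o
[14] ..oo
oo..
.o..
.o.o
[15] oooo
.o..
.o..
.o.o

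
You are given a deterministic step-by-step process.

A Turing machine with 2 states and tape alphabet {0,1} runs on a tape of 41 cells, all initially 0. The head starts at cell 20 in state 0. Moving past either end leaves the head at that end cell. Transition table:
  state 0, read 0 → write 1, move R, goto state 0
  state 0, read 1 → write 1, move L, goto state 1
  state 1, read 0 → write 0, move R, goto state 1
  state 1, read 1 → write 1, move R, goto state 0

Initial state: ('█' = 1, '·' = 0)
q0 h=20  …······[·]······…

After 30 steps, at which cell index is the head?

39

0) q0 h=20  …······[·]······…
1) q0 h=21  …·····█[·]······…
2) q0 h=22  …····██[·]······…
3) q0 h=23  …···███[·]······…
4) q0 h=24  …··████[·]······…
5) q0 h=25  …·█████[·]······…
6) q0 h=26  …██████[·]······…
7) q0 h=27  …██████[·]······…
8) q0 h=28  …██████[·]······…
9) q0 h=29  …██████[·]······…
10) q0 h=30  …██████[·]······…
11) q0 h=31  …██████[·]······…
12) q0 h=32  …██████[·]······…
13) q0 h=33  …██████[·]······…
14) q0 h=34  …██████[·]······|
15) q0 h=35  …██████[·]·····|
16) q0 h=36  …██████[·]····|
17) q0 h=37  …██████[·]···|
18) q0 h=38  …██████[·]··|
19) q0 h=39  …██████[·]·|
20) q0 h=40  …██████[·]|
21) q0 h=40  …██████[█]|
22) q1 h=39  …██████[█]█|
23) q0 h=40  …██████[█]|
24) q1 h=39  …██████[█]█|
25) q0 h=40  …██████[█]|
26) q1 h=39  …██████[█]█|
27) q0 h=40  …██████[█]|
28) q1 h=39  …██████[█]█|
29) q0 h=40  …██████[█]|
30) q1 h=39  …██████[█]█|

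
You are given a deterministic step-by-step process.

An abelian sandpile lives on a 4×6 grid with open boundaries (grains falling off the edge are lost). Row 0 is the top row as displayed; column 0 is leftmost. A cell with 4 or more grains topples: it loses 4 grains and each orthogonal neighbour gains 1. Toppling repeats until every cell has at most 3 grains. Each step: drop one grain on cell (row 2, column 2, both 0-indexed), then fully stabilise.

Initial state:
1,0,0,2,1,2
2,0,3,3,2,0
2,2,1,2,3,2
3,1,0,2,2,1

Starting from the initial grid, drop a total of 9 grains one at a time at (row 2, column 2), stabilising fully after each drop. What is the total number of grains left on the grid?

0) 1,0,0,2,1,2
2,0,3,3,2,0
2,2,1,2,3,2
3,1,0,2,2,1
1) 1,0,0,2,1,2
2,0,3,3,2,0
2,2,2,2,3,2
3,1,0,2,2,1
2) 1,0,0,2,1,2
2,0,3,3,2,0
2,2,3,2,3,2
3,1,0,2,2,1
3) 1,0,1,3,2,2
2,1,1,2,0,1
2,3,2,1,1,3
3,1,1,3,3,1
4) 1,0,1,3,2,2
2,1,1,2,0,1
2,3,3,1,1,3
3,1,1,3,3,1
5) 1,0,1,3,2,2
2,2,2,2,0,1
3,0,1,2,1,3
3,2,2,3,3,1
6) 1,0,1,3,2,2
2,2,2,2,0,1
3,0,2,2,1,3
3,2,2,3,3,1
7) 1,0,1,3,2,2
2,2,2,2,0,1
3,0,3,2,1,3
3,2,2,3,3,1
8) 1,0,1,3,2,2
2,2,3,2,0,1
3,1,0,3,1,3
3,2,3,3,3,1
9) 1,0,1,3,2,2
2,2,3,2,0,1
3,1,1,3,1,3
3,2,3,3,3,1

46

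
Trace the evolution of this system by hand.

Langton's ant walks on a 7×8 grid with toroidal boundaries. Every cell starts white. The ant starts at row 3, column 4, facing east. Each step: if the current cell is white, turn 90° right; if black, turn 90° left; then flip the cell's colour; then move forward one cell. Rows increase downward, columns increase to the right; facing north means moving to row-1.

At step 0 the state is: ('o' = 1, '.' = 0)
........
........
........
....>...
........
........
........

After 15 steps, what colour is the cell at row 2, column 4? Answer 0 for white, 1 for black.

step 0: ........
........
........
....>...
........
........
........
step 1: ........
........
........
....o...
....v...
........
........
step 2: ........
........
........
....o...
...<o...
........
........
step 3: ........
........
........
...^o...
...oo...
........
........
step 4: ........
........
........
...o>...
...oo...
........
........
step 5: ........
........
....^...
...o....
...oo...
........
........
step 6: ........
........
....o>..
...o....
...oo...
........
........
step 7: ........
........
....oo..
...o.v..
...oo...
........
........
step 8: ........
........
....oo..
...o<o..
...oo...
........
........
step 9: ........
........
....^o..
...ooo..
...oo...
........
........
step 10: ........
........
...<.o..
...ooo..
...oo...
........
........
step 11: ........
...^....
...o.o..
...ooo..
...oo...
........
........
step 12: ........
...o>...
...o.o..
...ooo..
...oo...
........
........
step 13: ........
...oo...
...ovo..
...ooo..
...oo...
........
........
step 14: ........
...oo...
...<oo..
...ooo..
...oo...
........
........
step 15: ........
...oo...
....oo..
...voo..
...oo...
........
........

1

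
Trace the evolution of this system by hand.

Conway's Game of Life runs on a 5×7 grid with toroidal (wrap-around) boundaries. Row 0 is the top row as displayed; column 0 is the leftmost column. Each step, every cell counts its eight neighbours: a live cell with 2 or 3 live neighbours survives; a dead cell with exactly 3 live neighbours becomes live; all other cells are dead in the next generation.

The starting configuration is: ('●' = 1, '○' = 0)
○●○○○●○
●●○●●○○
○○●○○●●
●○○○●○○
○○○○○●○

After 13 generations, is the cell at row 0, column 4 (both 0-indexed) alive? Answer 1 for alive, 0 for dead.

[0] ○●○○○●○
●●○●●○○
○○●○○●●
●○○○●○○
○○○○○●○
[1] ●●●○○●●
●●○●●○○
○○●○○●●
○○○○●○○
○○○○●●●
[2] ○○●○○○○
○○○●●○○
●●●○○●●
○○○●●○○
○●○●●○○
[3] ○○●○○○○
●○○●●●●
●●●○○●●
○○○○○○●
○○○○●○○
[4] ○○○○○○●
○○○●●○○
○●●●○○○
○●○○○○●
○○○○○○○
[5] ○○○○○○○
○○○●●○○
●●○●●○○
●●○○○○○
●○○○○○○
[6] ○○○○○○○
○○●●●○○
●●○●●○○
○○●○○○●
●●○○○○○
[7] ○●●●○○○
○●●○●○○
●●○○●●○
○○●●○○●
●●○○○○○
[8] ○○○●○○○
○○○○●●○
●○○○●●●
○○●●●●●
●○○○○○○
[9] ○○○○●○○
○○○●○○○
●○○○○○○
○●○●○○○
○○●○○●●
[10] ○○○●●●○
○○○○○○○
○○●○○○○
●●●○○○●
○○●●●●○
[11] ○○●○○●○
○○○●●○○
●○●○○○○
●○○○●●●
●○○○○○○
[12] ○○○●●○○
○●●●●○○
●●○○○○○
●○○○○●○
●●○○●○○
[13] ●○○○○●○
●●○○●○○
●○○●●○●
○○○○○○○
●●○●●●●

0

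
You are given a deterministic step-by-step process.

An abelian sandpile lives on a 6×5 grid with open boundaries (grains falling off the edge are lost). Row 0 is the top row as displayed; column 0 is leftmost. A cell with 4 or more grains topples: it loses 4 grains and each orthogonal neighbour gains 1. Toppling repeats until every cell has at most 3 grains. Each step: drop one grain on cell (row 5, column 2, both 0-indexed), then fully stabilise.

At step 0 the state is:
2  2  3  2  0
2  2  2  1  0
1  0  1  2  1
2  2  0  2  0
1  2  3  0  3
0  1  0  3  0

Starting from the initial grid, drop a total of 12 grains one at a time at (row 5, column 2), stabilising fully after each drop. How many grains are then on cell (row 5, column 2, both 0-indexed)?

3

k=0  2  2  3  2  0
2  2  2  1  0
1  0  1  2  1
2  2  0  2  0
1  2  3  0  3
0  1  0  3  0
k=1  2  2  3  2  0
2  2  2  1  0
1  0  1  2  1
2  2  0  2  0
1  2  3  0  3
0  1  1  3  0
k=2  2  2  3  2  0
2  2  2  1  0
1  0  1  2  1
2  2  0  2  0
1  2  3  0  3
0  1  2  3  0
k=3  2  2  3  2  0
2  2  2  1  0
1  0  1  2  1
2  2  0  2  0
1  2  3  0  3
0  1  3  3  0
k=4  2  2  3  2  0
2  2  2  1  0
1  0  1  2  1
2  2  1  2  0
1  3  0  2  3
0  2  2  0  1
k=5  2  2  3  2  0
2  2  2  1  0
1  0  1  2  1
2  2  1  2  0
1  3  0  2  3
0  2  3  0  1
k=6  2  2  3  2  0
2  2  2  1  0
1  0  1  2  1
2  2  1  2  0
1  3  1  2  3
0  3  0  1  1
k=7  2  2  3  2  0
2  2  2  1  0
1  0  1  2  1
2  2  1  2  0
1  3  1  2  3
0  3  1  1  1
k=8  2  2  3  2  0
2  2  2  1  0
1  0  1  2  1
2  2  1  2  0
1  3  1  2  3
0  3  2  1  1
k=9  2  2  3  2  0
2  2  2  1  0
1  0  1  2  1
2  2  1  2  0
1  3  1  2  3
0  3  3  1  1
k=10  2  2  3  2  0
2  2  2  1  0
1  0  1  2  1
2  3  1  2  0
2  0  3  2  3
1  1  1  2  1
k=11  2  2  3  2  0
2  2  2  1  0
1  0  1  2  1
2  3  1  2  0
2  0  3  2  3
1  1  2  2  1
k=12  2  2  3  2  0
2  2  2  1  0
1  0  1  2  1
2  3  1  2  0
2  0  3  2  3
1  1  3  2  1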